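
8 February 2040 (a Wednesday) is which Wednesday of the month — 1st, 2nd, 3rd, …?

2nd

Day 8 falls in week ⌈8/7⌉ of the month.
Days 1–7 hold the 1st Wednesday, 8–14 the 2nd, 15–21 the 3rd, 22–28 the 4th, 29–31 the 5th.
8 is in the range for the 2nd.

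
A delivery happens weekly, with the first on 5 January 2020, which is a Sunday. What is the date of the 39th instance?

27 September 2020

The 39th occurrence is 38 intervals after the first: 38 × 7 = 266 days after 5 January 2020.
January has 31 days — 26 days to the end of January leaves 240.
February has 29 days (211 left).
March has 31 days (180 left).
April has 30 days (150 left).
May has 31 days (119 left).
June has 30 days (89 left).
July has 31 days (58 left).
August has 31 days (27 left).
27 days into September → 27 September 2020.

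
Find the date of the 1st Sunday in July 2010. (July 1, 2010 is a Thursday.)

July 2010 begins on a Thursday, so the first Sunday is July 4 (3 days later).

4 July 2010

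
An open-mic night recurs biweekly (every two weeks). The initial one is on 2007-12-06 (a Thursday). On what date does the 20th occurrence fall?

The 20th occurrence is 19 intervals after the first: 19 × 14 = 266 days after 2007-12-06.
December has 31 days — 25 days to the end of December leaves 241.
January has 31 days (210 left).
February has 29 days (181 left).
March has 31 days (150 left).
April has 30 days (120 left).
May has 31 days (89 left).
June has 30 days (59 left).
July has 31 days (28 left).
28 days into August → 2008-08-28.

2008-08-28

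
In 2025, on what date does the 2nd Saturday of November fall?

The first Saturday of November 2025 is November 1.
The 2nd Saturday is 1 weeks later: 1 + 7 = 8.

November 8, 2025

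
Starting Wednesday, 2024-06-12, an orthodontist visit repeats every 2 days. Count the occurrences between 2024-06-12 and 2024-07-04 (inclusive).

Occurrences land 2·i days after 2024-06-12 for i = 0, 1, 2, …
The window opens on the start date, so the first occurrence inside is #1 on 2024-06-12.
2024-07-04 is 22 days after the start; 22 ÷ 2 = 11 remainder 0. Last occurrence in the window: #12 on 2024-07-04.
Occurrences #1 through #12: 12 in total.

12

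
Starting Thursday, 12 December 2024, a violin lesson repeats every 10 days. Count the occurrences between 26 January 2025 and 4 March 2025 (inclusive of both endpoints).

Occurrences land 10·i days after 12 December 2024 for i = 0, 1, 2, …
26 January 2025 is 45 days after the start; 45 ÷ 10 = 4 remainder 5; since the remainder is 5, round up to i = 5. First occurrence in the window: #6 on 31 January 2025 (5×10 = 50 days in).
4 March 2025 is 82 days after the start; 82 ÷ 10 = 8 remainder 2. Last occurrence in the window: #9 on 2 March 2025.
Occurrences #6 through #9: 4 in total.

4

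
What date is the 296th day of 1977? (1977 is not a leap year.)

Oct 23, 1977

Jan has 31 days (296 − 31 = 265 remain).
Feb has 28 days (265 − 28 = 237 remain).
Mar has 31 days (237 − 31 = 206 remain).
Apr has 30 days (206 − 30 = 176 remain).
May has 31 days (176 − 31 = 145 remain).
Jun has 30 days (145 − 30 = 115 remain).
Jul has 31 days (115 − 31 = 84 remain).
Aug has 31 days (84 − 31 = 53 remain).
Sep has 30 days (53 − 30 = 23 remain).
23 into Oct → Oct 23.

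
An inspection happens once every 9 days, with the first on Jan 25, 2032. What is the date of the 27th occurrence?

Sep 15, 2032

The 27th occurrence is 26 intervals after the first: 26 × 9 = 234 days after Jan 25, 2032.
Jan has 31 days — 6 days to the end of Jan leaves 228.
Feb has 29 days (199 left).
Mar has 31 days (168 left).
Apr has 30 days (138 left).
May has 31 days (107 left).
Jun has 30 days (77 left).
Jul has 31 days (46 left).
Aug has 31 days (15 left).
15 days into Sep → Sep 15, 2032.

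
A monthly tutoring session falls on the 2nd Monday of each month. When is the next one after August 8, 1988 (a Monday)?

August 1988 starts on a Monday; its first Monday is the 1st, so the 2nd Monday is the 8th — August 8, 1988.
That is not after August 8, 1988, so look at September 1988.
September 1988 starts on a Thursday; its first Monday is the 5th, so the 2nd Monday is the 12th — September 12, 1988.

September 12, 1988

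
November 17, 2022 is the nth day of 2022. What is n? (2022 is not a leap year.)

321

Days in months before November: 31 + 28 + 31 + 30 + 31 + 30 + 31 + 31 + 30 + 31 = 304.
Plus 17 days into November → day 321.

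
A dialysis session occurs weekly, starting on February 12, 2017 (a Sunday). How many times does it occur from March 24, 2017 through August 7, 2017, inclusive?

Occurrences land 7·i days after February 12, 2017 for i = 0, 1, 2, …
March 24, 2017 is 40 days after the start; 40 ÷ 7 = 5 remainder 5; since the remainder is 5, round up to i = 6. First occurrence in the window: #7 on March 26, 2017 (6×7 = 42 days in).
August 7, 2017 is 176 days after the start; 176 ÷ 7 = 25 remainder 1. Last occurrence in the window: #26 on August 6, 2017.
Occurrences #7 through #26: 20 in total.

20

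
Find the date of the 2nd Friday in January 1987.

The first Friday of January 1987 is January 2.
The 2nd Friday is 1 weeks later: 2 + 7 = 9.

1987-01-09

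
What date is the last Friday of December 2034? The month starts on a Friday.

2034-12-29

December 2034 begins on a Friday, so the first Friday is December 1.
December 2034 has 31 days. Adding weeks: 1, 8, 15, 22, 29 — the last one ≤ 31 is the 29th.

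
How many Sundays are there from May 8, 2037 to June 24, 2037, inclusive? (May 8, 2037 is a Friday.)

7

May 8, 2037 is a Friday; the first Sunday on or after it is May 10, 2037 (2 days later).
From May 10, 2037 to June 24, 2037: 21 + 24 = 45 days (rest of May, June).
45 ÷ 7 = 6 full weeks with remainder 3, so 6 more Sundays after the first → 7.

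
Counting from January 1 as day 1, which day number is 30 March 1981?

Days in months before March: 31 + 28 = 59.
Plus 30 days into March → day 89.

89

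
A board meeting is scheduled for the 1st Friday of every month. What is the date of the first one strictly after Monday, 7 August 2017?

1 September 2017

August 2017 starts on a Tuesday, so its 1st Friday is 4 August 2017 (3 days in).
That is not after 7 August 2017, so look at September 2017.
September 2017 starts on a Friday, so its 1st Friday is 1 September 2017.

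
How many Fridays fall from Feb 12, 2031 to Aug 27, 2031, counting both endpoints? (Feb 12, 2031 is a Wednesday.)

Feb 12, 2031 is a Wednesday; the first Friday on or after it is Feb 14, 2031 (2 days later).
From Feb 14, 2031 to Aug 27, 2031: 14 + 31 + 30 + 31 + 30 + 31 + 27 = 194 days (rest of Feb, Mar, Apr, May, Jun, Jul, Aug).
194 ÷ 7 = 27 full weeks with remainder 5, so 27 more Fridays after the first → 28.

28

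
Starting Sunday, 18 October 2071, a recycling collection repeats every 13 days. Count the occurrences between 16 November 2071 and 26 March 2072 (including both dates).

Occurrences land 13·i days after 18 October 2071 for i = 0, 1, 2, …
16 November 2071 is 29 days after the start; 29 ÷ 13 = 2 remainder 3; since the remainder is 3, round up to i = 3. First occurrence in the window: #4 on 26 November 2071 (3×13 = 39 days in).
26 March 2072 is 160 days after the start; 160 ÷ 13 = 12 remainder 4. Last occurrence in the window: #13 on 22 March 2072.
Occurrences #4 through #13: 10 in total.

10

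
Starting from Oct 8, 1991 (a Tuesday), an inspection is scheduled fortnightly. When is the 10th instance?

Feb 11, 1992

The 10th occurrence is 9 intervals after the first: 9 × 14 = 126 days after Oct 8, 1991.
Oct has 31 days — 23 days to the end of Oct leaves 103.
Nov has 30 days (73 left).
Dec has 31 days (42 left).
Jan has 31 days (11 left).
11 days into Feb → Feb 11, 1992.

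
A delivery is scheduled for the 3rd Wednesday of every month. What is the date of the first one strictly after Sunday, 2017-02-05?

February 2017 starts on a Wednesday; its first Wednesday is the 1st, so the 3rd Wednesday is the 15th — 2017-02-15.
2017-02-15 is after 2017-02-05, so that is the next one.

2017-02-15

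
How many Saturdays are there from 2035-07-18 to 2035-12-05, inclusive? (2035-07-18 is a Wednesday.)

20

2035-07-18 is a Wednesday; the first Saturday on or after it is 2035-07-21 (3 days later).
From 2035-07-21 to 2035-12-05: 10 + 31 + 30 + 31 + 30 + 5 = 137 days (rest of July, August, September, October, November, December).
137 ÷ 7 = 19 full weeks with remainder 4, so 19 more Saturdays after the first → 20.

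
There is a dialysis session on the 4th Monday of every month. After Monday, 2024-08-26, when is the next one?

2024-09-23

August 2024 starts on a Thursday; its first Monday is the 5th, so the 4th Monday is the 26th — 2024-08-26.
That is not after 2024-08-26, so look at September 2024.
September 2024 starts on a Sunday; its first Monday is the 2nd, so the 4th Monday is the 23rd — 2024-09-23.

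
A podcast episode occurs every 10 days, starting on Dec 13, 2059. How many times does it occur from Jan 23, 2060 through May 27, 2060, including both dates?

12

Occurrences land 10·i days after Dec 13, 2059 for i = 0, 1, 2, …
Jan 23, 2060 is 41 days after the start; 41 ÷ 10 = 4 remainder 1; since the remainder is 1, round up to i = 5. First occurrence in the window: #6 on Feb 1, 2060 (5×10 = 50 days in).
May 27, 2060 is 166 days after the start; 166 ÷ 10 = 16 remainder 6. Last occurrence in the window: #17 on May 21, 2060.
Occurrences #6 through #17: 12 in total.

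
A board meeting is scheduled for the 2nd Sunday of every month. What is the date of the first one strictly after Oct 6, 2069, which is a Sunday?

Oct 13, 2069

Oct 2069 starts on a Tuesday; its first Sunday is the 6th, so the 2nd Sunday is the 13th — Oct 13, 2069.
Oct 13, 2069 is after Oct 6, 2069, so that is the next one.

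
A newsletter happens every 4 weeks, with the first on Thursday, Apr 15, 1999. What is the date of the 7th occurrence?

Sep 30, 1999

The 7th occurrence is 6 intervals after the first: 6 × 28 = 168 days after Apr 15, 1999.
Apr has 30 days — 15 days to the end of Apr leaves 153.
May has 31 days (122 left).
Jun has 30 days (92 left).
Jul has 31 days (61 left).
Aug has 31 days (30 left).
30 days into Sep → Sep 30, 1999.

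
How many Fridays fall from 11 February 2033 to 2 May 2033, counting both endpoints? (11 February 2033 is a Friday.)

11 February 2033 is a Friday; the first Friday on or after it is 11 February 2033.
From 11 February 2033 to 2 May 2033: 17 + 31 + 30 + 2 = 80 days (rest of February, March, April, May).
80 ÷ 7 = 11 full weeks with remainder 3, so 11 more Fridays after the first → 12.

12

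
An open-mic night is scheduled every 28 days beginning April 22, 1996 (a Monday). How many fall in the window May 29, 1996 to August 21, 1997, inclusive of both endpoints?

16

Occurrences land 28·i days after April 22, 1996 for i = 0, 1, 2, …
May 29, 1996 is 37 days after the start; 37 ÷ 28 = 1 remainder 9; since the remainder is 9, round up to i = 2. First occurrence in the window: #3 on June 17, 1996 (2×28 = 56 days in).
August 21, 1997 is 486 days after the start; 486 ÷ 28 = 17 remainder 10. Last occurrence in the window: #18 on August 11, 1997.
Occurrences #3 through #18: 16 in total.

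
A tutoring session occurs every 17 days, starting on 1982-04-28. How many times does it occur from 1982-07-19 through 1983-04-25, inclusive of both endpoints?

Occurrences land 17·i days after 1982-04-28 for i = 0, 1, 2, …
1982-07-19 is 82 days after the start; 82 ÷ 17 = 4 remainder 14; since the remainder is 14, round up to i = 5. First occurrence in the window: #6 on 1982-07-22 (5×17 = 85 days in).
1983-04-25 is 362 days after the start; 362 ÷ 17 = 21 remainder 5. Last occurrence in the window: #22 on 1983-04-20.
Occurrences #6 through #22: 17 in total.

17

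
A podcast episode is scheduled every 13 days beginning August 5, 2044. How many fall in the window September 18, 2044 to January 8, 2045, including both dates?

9

Occurrences land 13·i days after August 5, 2044 for i = 0, 1, 2, …
September 18, 2044 is 44 days after the start; 44 ÷ 13 = 3 remainder 5; since the remainder is 5, round up to i = 4. First occurrence in the window: #5 on September 26, 2044 (4×13 = 52 days in).
January 8, 2045 is 156 days after the start; 156 ÷ 13 = 12 remainder 0. Last occurrence in the window: #13 on January 8, 2045.
Occurrences #5 through #13: 9 in total.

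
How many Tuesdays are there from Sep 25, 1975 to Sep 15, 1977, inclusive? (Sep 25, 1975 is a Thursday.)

103

Sep 25, 1975 is a Thursday; the first Tuesday on or after it is Sep 30, 1975 (5 days later).
From Sep 30, 1975 to Sep 15, 1977: 92 + 366 + 258 = 716 days (rest of 1975, 1976, to Sep 15, 1977 in 1977).
716 ÷ 7 = 102 full weeks with remainder 2, so 102 more Tuesdays after the first → 103.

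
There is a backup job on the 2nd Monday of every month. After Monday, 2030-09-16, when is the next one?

September 2030 starts on a Sunday; its first Monday is the 2nd, so the 2nd Monday is the 9th — 2030-09-09.
That is not after 2030-09-16, so look at October 2030.
October 2030 starts on a Tuesday; its first Monday is the 7th, so the 2nd Monday is the 14th — 2030-10-14.

2030-10-14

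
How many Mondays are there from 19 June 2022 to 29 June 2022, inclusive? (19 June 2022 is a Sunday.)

2

19 June 2022 is a Sunday; the first Monday on or after it is 20 June 2022 (1 day later).
From 20 June 2022 to 29 June 2022 is 29 − 20 = 9 days.
9 ÷ 7 = 1 full weeks with remainder 2, so 1 more Mondays after the first → 2.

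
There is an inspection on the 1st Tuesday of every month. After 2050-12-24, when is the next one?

2051-01-03

December 2050 starts on a Thursday, so its 1st Tuesday is 2050-12-06 (5 days in).
That is not after 2050-12-24, so look at January 2051.
January 2051 starts on a Sunday, so its 1st Tuesday is 2051-01-03 (2 days in).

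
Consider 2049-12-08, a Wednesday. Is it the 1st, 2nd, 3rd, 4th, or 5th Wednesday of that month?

Day 8 falls in week ⌈8/7⌉ of the month.
Days 1–7 hold the 1st Wednesday, 8–14 the 2nd, 15–21 the 3rd, 22–28 the 4th, 29–31 the 5th.
8 is in the range for the 2nd.

2nd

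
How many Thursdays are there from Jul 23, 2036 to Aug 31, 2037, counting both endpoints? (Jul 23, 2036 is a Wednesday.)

Jul 23, 2036 is a Wednesday; the first Thursday on or after it is Jul 24, 2036 (1 day later).
From Jul 24, 2036 to Aug 31, 2037: 160 + 243 = 403 days (rest of 2036, to Aug 31, 2037 in 2037).
403 ÷ 7 = 57 full weeks with remainder 4, so 57 more Thursdays after the first → 58.

58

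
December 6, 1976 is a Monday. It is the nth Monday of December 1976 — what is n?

Day 6 falls in week ⌈6/7⌉ of the month.
Days 1–7 hold the 1st Monday, 8–14 the 2nd, 15–21 the 3rd, 22–28 the 4th, 29–31 the 5th.
6 is in the range for the 1st.

1st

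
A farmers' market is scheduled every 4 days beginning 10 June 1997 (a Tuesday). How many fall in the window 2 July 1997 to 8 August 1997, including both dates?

Occurrences land 4·i days after 10 June 1997 for i = 0, 1, 2, …
2 July 1997 is 22 days after the start; 22 ÷ 4 = 5 remainder 2; since the remainder is 2, round up to i = 6. First occurrence in the window: #7 on 4 July 1997 (6×4 = 24 days in).
8 August 1997 is 59 days after the start; 59 ÷ 4 = 14 remainder 3. Last occurrence in the window: #15 on 5 August 1997.
Occurrences #7 through #15: 9 in total.

9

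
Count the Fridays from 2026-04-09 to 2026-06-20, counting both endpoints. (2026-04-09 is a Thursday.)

11

2026-04-09 is a Thursday; the first Friday on or after it is 2026-04-10 (1 day later).
From 2026-04-10 to 2026-06-20: 20 + 31 + 20 = 71 days (rest of April, May, June).
71 ÷ 7 = 10 full weeks with remainder 1, so 10 more Fridays after the first → 11.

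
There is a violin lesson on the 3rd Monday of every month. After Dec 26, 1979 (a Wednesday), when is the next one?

Dec 1979 starts on a Saturday; its first Monday is the 3rd, so the 3rd Monday is the 17th — Dec 17, 1979.
That is not after Dec 26, 1979, so look at Jan 1980.
Jan 1980 starts on a Tuesday; its first Monday is the 7th, so the 3rd Monday is the 21st — Jan 21, 1980.

Jan 21, 1980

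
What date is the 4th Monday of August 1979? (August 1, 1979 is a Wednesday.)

1979-08-27

August 1979 begins on a Wednesday, so the first Monday is August 6 (5 days later).
The 4th Monday is 3 weeks later: 6 + 21 = 27.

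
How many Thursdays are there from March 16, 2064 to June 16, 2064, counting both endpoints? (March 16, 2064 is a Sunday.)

13

March 16, 2064 is a Sunday; the first Thursday on or after it is March 20, 2064 (4 days later).
From March 20, 2064 to June 16, 2064: 11 + 30 + 31 + 16 = 88 days (rest of March, April, May, June).
88 ÷ 7 = 12 full weeks with remainder 4, so 12 more Thursdays after the first → 13.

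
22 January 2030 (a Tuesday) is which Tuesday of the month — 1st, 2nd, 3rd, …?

4th

Day 22 falls in week ⌈22/7⌉ of the month.
Days 1–7 hold the 1st Tuesday, 8–14 the 2nd, 15–21 the 3rd, 22–28 the 4th, 29–31 the 5th.
22 is in the range for the 4th.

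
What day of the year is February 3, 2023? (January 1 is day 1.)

34

Days in months before February: 31 = 31.
Plus 3 days into February → day 34.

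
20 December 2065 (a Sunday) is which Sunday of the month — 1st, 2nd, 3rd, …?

Day 20 falls in week ⌈20/7⌉ of the month.
Days 1–7 hold the 1st Sunday, 8–14 the 2nd, 15–21 the 3rd, 22–28 the 4th, 29–31 the 5th.
20 is in the range for the 3rd.

3rd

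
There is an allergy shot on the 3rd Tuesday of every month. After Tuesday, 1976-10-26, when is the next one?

October 1976 starts on a Friday; its first Tuesday is the 5th, so the 3rd Tuesday is the 19th — 1976-10-19.
That is not after 1976-10-26, so look at November 1976.
November 1976 starts on a Monday; its first Tuesday is the 2nd, so the 3rd Tuesday is the 16th — 1976-11-16.

1976-11-16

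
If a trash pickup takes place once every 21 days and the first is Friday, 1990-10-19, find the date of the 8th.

The 8th occurrence is 7 intervals after the first: 7 × 21 = 147 days after 1990-10-19.
October has 31 days — 12 days to the end of October leaves 135.
November has 30 days (105 left).
December has 31 days (74 left).
January has 31 days (43 left).
February has 28 days (15 left).
15 days into March → 1991-03-15.

1991-03-15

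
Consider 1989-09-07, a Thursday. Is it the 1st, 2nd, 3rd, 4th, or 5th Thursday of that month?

1st

Day 7 falls in week ⌈7/7⌉ of the month.
Days 1–7 hold the 1st Thursday, 8–14 the 2nd, 15–21 the 3rd, 22–28 the 4th, 29–31 the 5th.
7 is in the range for the 1st.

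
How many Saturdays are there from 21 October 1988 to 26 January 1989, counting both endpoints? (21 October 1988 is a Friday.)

14

21 October 1988 is a Friday; the first Saturday on or after it is 22 October 1988 (1 day later).
From 22 October 1988 to 26 January 1989: 9 + 30 + 31 + 26 = 96 days (rest of October, November, December, January).
96 ÷ 7 = 13 full weeks with remainder 5, so 13 more Saturdays after the first → 14.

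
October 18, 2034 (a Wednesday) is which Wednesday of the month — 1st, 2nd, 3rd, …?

3rd

Day 18 falls in week ⌈18/7⌉ of the month.
Days 1–7 hold the 1st Wednesday, 8–14 the 2nd, 15–21 the 3rd, 22–28 the 4th, 29–31 the 5th.
18 is in the range for the 3rd.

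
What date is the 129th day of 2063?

January has 31 days (129 − 31 = 98 remain).
February has 28 days (98 − 28 = 70 remain).
March has 31 days (70 − 31 = 39 remain).
April has 30 days (39 − 30 = 9 remain).
9 into May → May 9.

9 May 2063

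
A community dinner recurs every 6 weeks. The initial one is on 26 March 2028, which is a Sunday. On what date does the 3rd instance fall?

18 June 2028

The 3rd occurrence is 2 intervals after the first: 2 × 42 = 84 days after 26 March 2028.
March has 31 days — 5 days to the end of March leaves 79.
April has 30 days (49 left).
May has 31 days (18 left).
18 days into June → 18 June 2028.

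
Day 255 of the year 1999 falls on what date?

January has 31 days (255 − 31 = 224 remain).
February has 28 days (224 − 28 = 196 remain).
March has 31 days (196 − 31 = 165 remain).
April has 30 days (165 − 30 = 135 remain).
May has 31 days (135 − 31 = 104 remain).
June has 30 days (104 − 30 = 74 remain).
July has 31 days (74 − 31 = 43 remain).
August has 31 days (43 − 31 = 12 remain).
12 into September → September 12.

1999-09-12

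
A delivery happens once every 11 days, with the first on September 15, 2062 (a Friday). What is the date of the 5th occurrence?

October 29, 2062

The 5th occurrence is 4 intervals after the first: 4 × 11 = 44 days after September 15, 2062.
September has 30 days — 15 days to the end of September leaves 29.
29 days into October → October 29, 2062.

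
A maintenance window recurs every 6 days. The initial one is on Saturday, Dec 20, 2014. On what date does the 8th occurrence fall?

Jan 31, 2015

The 8th occurrence is 7 intervals after the first: 7 × 6 = 42 days after Dec 20, 2014.
Dec has 31 days — 11 days to the end of Dec leaves 31.
31 days into Jan → Jan 31, 2015.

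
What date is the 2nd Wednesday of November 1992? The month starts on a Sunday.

November 1992 begins on a Sunday, so the first Wednesday is November 4 (3 days later).
The 2nd Wednesday is 1 weeks later: 4 + 7 = 11.

November 11, 1992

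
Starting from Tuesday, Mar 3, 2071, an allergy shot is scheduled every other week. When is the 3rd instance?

Mar 31, 2071

The 3rd occurrence is 2 intervals after the first: 2 × 14 = 28 days after Mar 3, 2071.
28 days later is Mar 31, 2071.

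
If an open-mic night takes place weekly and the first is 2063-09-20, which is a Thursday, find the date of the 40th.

The 40th occurrence is 39 intervals after the first: 39 × 7 = 273 days after 2063-09-20.
September has 30 days — 10 days to the end of September leaves 263.
October has 31 days (232 left).
November has 30 days (202 left).
December has 31 days (171 left).
January has 31 days (140 left).
February has 29 days (111 left).
March has 31 days (80 left).
April has 30 days (50 left).
May has 31 days (19 left).
19 days into June → 2064-06-19.

2064-06-19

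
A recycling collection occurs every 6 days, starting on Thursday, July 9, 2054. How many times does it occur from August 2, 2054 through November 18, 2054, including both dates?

Occurrences land 6·i days after July 9, 2054 for i = 0, 1, 2, …
August 2, 2054 is 24 days after the start; 24 ÷ 6 = 4 remainder 0. First occurrence in the window: #5 on August 2, 2054 (4×6 = 24 days in).
November 18, 2054 is 132 days after the start; 132 ÷ 6 = 22 remainder 0. Last occurrence in the window: #23 on November 18, 2054.
Occurrences #5 through #23: 19 in total.

19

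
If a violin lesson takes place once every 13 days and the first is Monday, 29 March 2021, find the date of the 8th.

28 June 2021

The 8th occurrence is 7 intervals after the first: 7 × 13 = 91 days after 29 March 2021.
March has 31 days — 2 days to the end of March leaves 89.
April has 30 days (59 left).
May has 31 days (28 left).
28 days into June → 28 June 2021.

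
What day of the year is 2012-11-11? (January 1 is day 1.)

316

Days in months before November: 31 + 29 + 31 + 30 + 31 + 30 + 31 + 31 + 30 + 31 = 305.
Plus 11 days into November → day 316.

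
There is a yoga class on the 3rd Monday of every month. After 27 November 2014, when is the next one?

November 2014 starts on a Saturday; its first Monday is the 3rd, so the 3rd Monday is the 17th — 17 November 2014.
That is not after 27 November 2014, so look at December 2014.
December 2014 starts on a Monday; its first Monday is the 1st, so the 3rd Monday is the 15th — 15 December 2014.

15 December 2014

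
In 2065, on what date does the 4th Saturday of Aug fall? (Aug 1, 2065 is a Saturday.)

Aug 22, 2065

Aug 2065 begins on a Saturday, so the first Saturday is Aug 1.
The 4th Saturday is 3 weeks later: 1 + 21 = 22.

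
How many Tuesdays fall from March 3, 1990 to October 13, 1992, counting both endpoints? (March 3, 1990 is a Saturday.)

March 3, 1990 is a Saturday; the first Tuesday on or after it is March 6, 1990 (3 days later).
From March 6, 1990 to October 13, 1992: 300 + 365 + 287 = 952 days (rest of 1990, 1991, to October 13, 1992 in 1992).
952 ÷ 7 = 136 full weeks with remainder 0, so 136 more Tuesdays after the first → 137.

137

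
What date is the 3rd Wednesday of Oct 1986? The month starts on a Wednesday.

Oct 15, 1986

Oct 1986 begins on a Wednesday, so the first Wednesday is Oct 1.
The 3rd Wednesday is 2 weeks later: 1 + 14 = 15.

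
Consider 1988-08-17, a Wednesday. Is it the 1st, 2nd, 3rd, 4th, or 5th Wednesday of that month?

Day 17 falls in week ⌈17/7⌉ of the month.
Days 1–7 hold the 1st Wednesday, 8–14 the 2nd, 15–21 the 3rd, 22–28 the 4th, 29–31 the 5th.
17 is in the range for the 3rd.

3rd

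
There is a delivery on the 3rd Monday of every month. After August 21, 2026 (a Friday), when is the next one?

August 2026 starts on a Saturday; its first Monday is the 3rd, so the 3rd Monday is the 17th — August 17, 2026.
That is not after August 21, 2026, so look at September 2026.
September 2026 starts on a Tuesday; its first Monday is the 7th, so the 3rd Monday is the 21st — September 21, 2026.

September 21, 2026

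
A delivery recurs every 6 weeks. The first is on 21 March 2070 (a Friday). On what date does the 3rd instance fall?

13 June 2070

The 3rd occurrence is 2 intervals after the first: 2 × 42 = 84 days after 21 March 2070.
March has 31 days — 10 days to the end of March leaves 74.
April has 30 days (44 left).
May has 31 days (13 left).
13 days into June → 13 June 2070.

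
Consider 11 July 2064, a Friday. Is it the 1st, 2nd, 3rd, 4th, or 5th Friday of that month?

Day 11 falls in week ⌈11/7⌉ of the month.
Days 1–7 hold the 1st Friday, 8–14 the 2nd, 15–21 the 3rd, 22–28 the 4th, 29–31 the 5th.
11 is in the range for the 2nd.

2nd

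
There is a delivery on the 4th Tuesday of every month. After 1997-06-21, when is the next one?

1997-06-24

June 1997 starts on a Sunday; its first Tuesday is the 3rd, so the 4th Tuesday is the 24th — 1997-06-24.
1997-06-24 is after 1997-06-21, so that is the next one.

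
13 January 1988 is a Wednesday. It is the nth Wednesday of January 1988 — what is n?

2nd

Day 13 falls in week ⌈13/7⌉ of the month.
Days 1–7 hold the 1st Wednesday, 8–14 the 2nd, 15–21 the 3rd, 22–28 the 4th, 29–31 the 5th.
13 is in the range for the 2nd.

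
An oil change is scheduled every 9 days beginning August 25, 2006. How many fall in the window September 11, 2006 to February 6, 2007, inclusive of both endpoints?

17

Occurrences land 9·i days after August 25, 2006 for i = 0, 1, 2, …
September 11, 2006 is 17 days after the start; 17 ÷ 9 = 1 remainder 8; since the remainder is 8, round up to i = 2. First occurrence in the window: #3 on September 12, 2006 (2×9 = 18 days in).
February 6, 2007 is 165 days after the start; 165 ÷ 9 = 18 remainder 3. Last occurrence in the window: #19 on February 3, 2007.
Occurrences #3 through #19: 17 in total.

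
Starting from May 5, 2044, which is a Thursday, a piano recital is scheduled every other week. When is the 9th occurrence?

The 9th occurrence is 8 intervals after the first: 8 × 14 = 112 days after May 5, 2044.
May has 31 days — 26 days to the end of May leaves 86.
June has 30 days (56 left).
July has 31 days (25 left).
25 days into August → August 25, 2044.

August 25, 2044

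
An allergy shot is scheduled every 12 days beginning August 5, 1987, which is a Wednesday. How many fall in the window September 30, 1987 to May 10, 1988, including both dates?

Occurrences land 12·i days after August 5, 1987 for i = 0, 1, 2, …
September 30, 1987 is 56 days after the start; 56 ÷ 12 = 4 remainder 8; since the remainder is 8, round up to i = 5. First occurrence in the window: #6 on October 4, 1987 (5×12 = 60 days in).
May 10, 1988 is 279 days after the start; 279 ÷ 12 = 23 remainder 3. Last occurrence in the window: #24 on May 7, 1988.
Occurrences #6 through #24: 19 in total.

19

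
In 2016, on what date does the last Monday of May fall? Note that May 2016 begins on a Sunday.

30 May 2016

May 2016 begins on a Sunday, so the first Monday is May 2 (1 day later).
May 2016 has 31 days. Adding weeks: 2, 9, 16, 23, 30 — the last one ≤ 31 is the 30th.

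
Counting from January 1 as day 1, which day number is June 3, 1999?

Days in months before June: 31 + 28 + 31 + 30 + 31 = 151.
Plus 3 days into June → day 154.

154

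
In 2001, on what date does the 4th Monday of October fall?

22 October 2001

October 2001 begins on a Monday, so the first Monday is October 1.
The 4th Monday is 3 weeks later: 1 + 21 = 22.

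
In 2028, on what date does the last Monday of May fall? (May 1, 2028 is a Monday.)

May 29, 2028

May 2028 begins on a Monday, so the first Monday is May 1.
May 2028 has 31 days. Adding weeks: 1, 8, 15, 22, 29 — the last one ≤ 31 is the 29th.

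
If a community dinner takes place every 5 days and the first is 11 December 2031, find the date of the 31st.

9 May 2032

The 31st occurrence is 30 intervals after the first: 30 × 5 = 150 days after 11 December 2031.
December has 31 days — 20 days to the end of December leaves 130.
January has 31 days (99 left).
February has 29 days (70 left).
March has 31 days (39 left).
April has 30 days (9 left).
9 days into May → 9 May 2032.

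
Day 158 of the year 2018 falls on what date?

January has 31 days (158 − 31 = 127 remain).
February has 28 days (127 − 28 = 99 remain).
March has 31 days (99 − 31 = 68 remain).
April has 30 days (68 − 30 = 38 remain).
May has 31 days (38 − 31 = 7 remain).
7 into June → June 7.

2018-06-07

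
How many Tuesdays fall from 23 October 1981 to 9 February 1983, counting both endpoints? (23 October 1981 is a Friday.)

23 October 1981 is a Friday; the first Tuesday on or after it is 27 October 1981 (4 days later).
From 27 October 1981 to 9 February 1983: 65 + 365 + 40 = 470 days (rest of 1981, 1982, to 9 February 1983 in 1983).
470 ÷ 7 = 67 full weeks with remainder 1, so 67 more Tuesdays after the first → 68.

68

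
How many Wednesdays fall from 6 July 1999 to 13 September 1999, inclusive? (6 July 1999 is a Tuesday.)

6 July 1999 is a Tuesday; the first Wednesday on or after it is 7 July 1999 (1 day later).
From 7 July 1999 to 13 September 1999: 24 + 31 + 13 = 68 days (rest of July, August, September).
68 ÷ 7 = 9 full weeks with remainder 5, so 9 more Wednesdays after the first → 10.

10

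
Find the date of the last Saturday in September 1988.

The first Saturday of September 1988 is September 3.
September 1988 has 30 days. Adding weeks: 3, 10, 17, 24 — the last one ≤ 30 is the 24th.

1988-09-24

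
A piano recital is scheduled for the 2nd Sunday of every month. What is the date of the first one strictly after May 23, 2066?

May 2066 starts on a Saturday; its first Sunday is the 2nd, so the 2nd Sunday is the 9th — May 9, 2066.
That is not after May 23, 2066, so look at June 2066.
June 2066 starts on a Tuesday; its first Sunday is the 6th, so the 2nd Sunday is the 13th — June 13, 2066.

June 13, 2066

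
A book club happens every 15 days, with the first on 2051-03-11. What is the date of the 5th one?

2051-05-10

The 5th occurrence is 4 intervals after the first: 4 × 15 = 60 days after 2051-03-11.
March has 31 days — 20 days to the end of March leaves 40.
April has 30 days (10 left).
10 days into May → 2051-05-10.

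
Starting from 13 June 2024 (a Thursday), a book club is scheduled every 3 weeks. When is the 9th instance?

28 November 2024

The 9th occurrence is 8 intervals after the first: 8 × 21 = 168 days after 13 June 2024.
June has 30 days — 17 days to the end of June leaves 151.
July has 31 days (120 left).
August has 31 days (89 left).
September has 30 days (59 left).
October has 31 days (28 left).
28 days into November → 28 November 2024.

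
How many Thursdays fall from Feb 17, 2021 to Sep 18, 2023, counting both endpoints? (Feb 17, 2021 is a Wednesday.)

Feb 17, 2021 is a Wednesday; the first Thursday on or after it is Feb 18, 2021 (1 day later).
From Feb 18, 2021 to Sep 18, 2023: 316 + 365 + 261 = 942 days (rest of 2021, 2022, to Sep 18, 2023 in 2023).
942 ÷ 7 = 134 full weeks with remainder 4, so 134 more Thursdays after the first → 135.

135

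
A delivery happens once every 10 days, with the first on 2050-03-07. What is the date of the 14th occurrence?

2050-07-15

The 14th occurrence is 13 intervals after the first: 13 × 10 = 130 days after 2050-03-07.
March has 31 days — 24 days to the end of March leaves 106.
April has 30 days (76 left).
May has 31 days (45 left).
June has 30 days (15 left).
15 days into July → 2050-07-15.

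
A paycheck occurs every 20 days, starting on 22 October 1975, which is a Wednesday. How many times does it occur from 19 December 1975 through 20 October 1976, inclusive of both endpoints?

16

Occurrences land 20·i days after 22 October 1975 for i = 0, 1, 2, …
19 December 1975 is 58 days after the start; 58 ÷ 20 = 2 remainder 18; since the remainder is 18, round up to i = 3. First occurrence in the window: #4 on 21 December 1975 (3×20 = 60 days in).
20 October 1976 is 364 days after the start; 364 ÷ 20 = 18 remainder 4. Last occurrence in the window: #19 on 16 October 1976.
Occurrences #4 through #19: 16 in total.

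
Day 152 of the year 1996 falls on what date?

January has 31 days (152 − 31 = 121 remain).
February has 29 days (121 − 29 = 92 remain).
March has 31 days (92 − 31 = 61 remain).
April has 30 days (61 − 30 = 31 remain).
31 into May → May 31.

May 31, 1996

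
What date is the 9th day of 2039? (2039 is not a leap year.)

January 9, 2039

9 into January → January 9.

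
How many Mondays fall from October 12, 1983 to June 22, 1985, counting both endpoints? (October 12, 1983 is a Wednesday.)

October 12, 1983 is a Wednesday; the first Monday on or after it is October 17, 1983 (5 days later).
From October 17, 1983 to June 22, 1985: 75 + 366 + 173 = 614 days (rest of 1983, 1984, to June 22, 1985 in 1985).
614 ÷ 7 = 87 full weeks with remainder 5, so 87 more Mondays after the first → 88.

88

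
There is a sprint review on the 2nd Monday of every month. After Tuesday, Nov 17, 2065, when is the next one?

Dec 14, 2065

Nov 2065 starts on a Sunday; its first Monday is the 2nd, so the 2nd Monday is the 9th — Nov 9, 2065.
That is not after Nov 17, 2065, so look at Dec 2065.
Dec 2065 starts on a Tuesday; its first Monday is the 7th, so the 2nd Monday is the 14th — Dec 14, 2065.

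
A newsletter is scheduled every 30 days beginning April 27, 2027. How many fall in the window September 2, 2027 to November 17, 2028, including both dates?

15

Occurrences land 30·i days after April 27, 2027 for i = 0, 1, 2, …
September 2, 2027 is 128 days after the start; 128 ÷ 30 = 4 remainder 8; since the remainder is 8, round up to i = 5. First occurrence in the window: #6 on September 24, 2027 (5×30 = 150 days in).
November 17, 2028 is 570 days after the start; 570 ÷ 30 = 19 remainder 0. Last occurrence in the window: #20 on November 17, 2028.
Occurrences #6 through #20: 15 in total.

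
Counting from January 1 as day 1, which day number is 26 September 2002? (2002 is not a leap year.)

Days in months before September: 31 + 28 + 31 + 30 + 31 + 30 + 31 + 31 = 243.
Plus 26 days into September → day 269.

269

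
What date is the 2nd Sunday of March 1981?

March 8, 1981

March 1981 begins on a Sunday, so the first Sunday is March 1.
The 2nd Sunday is 1 weeks later: 1 + 7 = 8.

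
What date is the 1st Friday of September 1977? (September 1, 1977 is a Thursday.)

September 2, 1977

September 1977 begins on a Thursday, so the first Friday is September 2 (1 day later).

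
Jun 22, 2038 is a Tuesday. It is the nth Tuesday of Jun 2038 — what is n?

4th

Day 22 falls in week ⌈22/7⌉ of the month.
Days 1–7 hold the 1st Tuesday, 8–14 the 2nd, 15–21 the 3rd, 22–28 the 4th, 29–31 the 5th.
22 is in the range for the 4th.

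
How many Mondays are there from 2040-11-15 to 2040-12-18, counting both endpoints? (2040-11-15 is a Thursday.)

5

2040-11-15 is a Thursday; the first Monday on or after it is 2040-11-19 (4 days later).
From 2040-11-19 to 2040-12-18: 11 + 18 = 29 days (rest of November, December).
29 ÷ 7 = 4 full weeks with remainder 1, so 4 more Mondays after the first → 5.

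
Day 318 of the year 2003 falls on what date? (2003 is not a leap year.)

January has 31 days (318 − 31 = 287 remain).
February has 28 days (287 − 28 = 259 remain).
March has 31 days (259 − 31 = 228 remain).
April has 30 days (228 − 30 = 198 remain).
May has 31 days (198 − 31 = 167 remain).
June has 30 days (167 − 30 = 137 remain).
July has 31 days (137 − 31 = 106 remain).
August has 31 days (106 − 31 = 75 remain).
September has 30 days (75 − 30 = 45 remain).
October has 31 days (45 − 31 = 14 remain).
14 into November → November 14.

14 November 2003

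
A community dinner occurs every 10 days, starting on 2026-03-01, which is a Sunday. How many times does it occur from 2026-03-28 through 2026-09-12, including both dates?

Occurrences land 10·i days after 2026-03-01 for i = 0, 1, 2, …
2026-03-28 is 27 days after the start; 27 ÷ 10 = 2 remainder 7; since the remainder is 7, round up to i = 3. First occurrence in the window: #4 on 2026-03-31 (3×10 = 30 days in).
2026-09-12 is 195 days after the start; 195 ÷ 10 = 19 remainder 5. Last occurrence in the window: #20 on 2026-09-07.
Occurrences #4 through #20: 17 in total.

17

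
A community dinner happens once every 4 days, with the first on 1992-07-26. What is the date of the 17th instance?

1992-09-28

The 17th occurrence is 16 intervals after the first: 16 × 4 = 64 days after 1992-07-26.
July has 31 days — 5 days to the end of July leaves 59.
August has 31 days (28 left).
28 days into September → 1992-09-28.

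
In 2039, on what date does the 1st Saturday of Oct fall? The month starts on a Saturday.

Oct 2039 begins on a Saturday, so the first Saturday is Oct 1.

Oct 1, 2039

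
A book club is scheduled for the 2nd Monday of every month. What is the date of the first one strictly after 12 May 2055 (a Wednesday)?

14 June 2055

May 2055 starts on a Saturday; its first Monday is the 3rd, so the 2nd Monday is the 10th — 10 May 2055.
That is not after 12 May 2055, so look at June 2055.
June 2055 starts on a Tuesday; its first Monday is the 7th, so the 2nd Monday is the 14th — 14 June 2055.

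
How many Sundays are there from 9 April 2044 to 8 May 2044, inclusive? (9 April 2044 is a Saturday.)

9 April 2044 is a Saturday; the first Sunday on or after it is 10 April 2044 (1 day later).
From 10 April 2044 to 8 May 2044: 20 + 8 = 28 days (rest of April, May).
28 ÷ 7 = 4 full weeks with remainder 0, so 4 more Sundays after the first → 5.

5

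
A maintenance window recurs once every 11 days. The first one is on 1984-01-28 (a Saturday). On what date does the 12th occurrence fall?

1984-05-28

The 12th occurrence is 11 intervals after the first: 11 × 11 = 121 days after 1984-01-28.
January has 31 days — 3 days to the end of January leaves 118.
February has 29 days (89 left).
March has 31 days (58 left).
April has 30 days (28 left).
28 days into May → 1984-05-28.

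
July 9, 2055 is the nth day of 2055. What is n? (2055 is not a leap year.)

Days in months before July: 31 + 28 + 31 + 30 + 31 + 30 = 181.
Plus 9 days into July → day 190.

190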